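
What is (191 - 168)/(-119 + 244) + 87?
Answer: 10898/125 ≈ 87.184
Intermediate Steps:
(191 - 168)/(-119 + 244) + 87 = 23/125 + 87 = 10898/125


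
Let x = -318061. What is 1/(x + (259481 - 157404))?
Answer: -1/215984 ≈ -4.6300e-6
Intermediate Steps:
1/(x + (259481 - 157404)) = 1/(-318061 + (259481 - 157404)) = 1/(-318061 + 102077) = 1/(-215984) = -1/215984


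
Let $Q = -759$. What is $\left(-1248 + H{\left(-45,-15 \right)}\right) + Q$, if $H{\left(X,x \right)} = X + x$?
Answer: $-2067$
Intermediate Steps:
$\left(-1248 + H{\left(-45,-15 \right)}\right) + Q = \left(-1248 - 60\right) - 759 = -1308 - 759 = -2067$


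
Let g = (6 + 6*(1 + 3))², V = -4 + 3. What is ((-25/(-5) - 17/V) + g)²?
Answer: 850084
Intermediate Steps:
V = -1
g = 900 (g = (6 + 6*4)² = (6 + 24)² = 30² = 900)
((-25/(-5) - 17/V) + g)² = ((-25/(-5) - 17/(-1)) + 900)² = ((-25*(-⅕) - 17*(-1)) + 900)² = ((5 + 17) + 900)² = (22 + 900)² = 922² = 850084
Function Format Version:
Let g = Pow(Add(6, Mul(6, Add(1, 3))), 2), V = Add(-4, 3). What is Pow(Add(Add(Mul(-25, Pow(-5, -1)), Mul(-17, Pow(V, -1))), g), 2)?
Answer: 850084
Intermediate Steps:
V = -1
g = 900 (g = Pow(Add(6, Mul(6, 4)), 2) = Pow(Add(6, 24), 2) = Pow(30, 2) = 900)
Pow(Add(Add(Mul(-25, Pow(-5, -1)), Mul(-17, Pow(V, -1))), g), 2) = Pow(Add(Add(Mul(-25, Pow(-5, -1)), Mul(-17, Pow(-1, -1))), 900), 2) = Pow(Add(Add(Mul(-25, Rational(-1, 5)), Mul(-17, -1)), 900), 2) = Pow(Add(Add(5, 17), 900), 2) = Pow(Add(22, 900), 2) = Pow(922, 2) = 850084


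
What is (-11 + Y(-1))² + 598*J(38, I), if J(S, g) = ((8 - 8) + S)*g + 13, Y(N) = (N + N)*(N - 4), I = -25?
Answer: -560325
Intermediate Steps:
Y(N) = 2*N*(-4 + N) (Y(N) = (2*N)*(-4 + N) = 2*N*(-4 + N))
J(S, g) = 13 + S*g (J(S, g) = (0 + S)*g + 13 = S*g + 13 = 13 + S*g)
(-11 + Y(-1))² + 598*J(38, I) = (-11 + 2*(-1)*(-4 - 1))² + 598*(13 + 38*(-25)) = (-11 + 2*(-1)*(-5))² + 598*(13 - 950) = (-11 + 10)² + 598*(-937) = (-1)² - 560326 = 1 - 560326 = -560325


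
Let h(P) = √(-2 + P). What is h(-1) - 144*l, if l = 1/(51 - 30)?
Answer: -48/7 + I*√3 ≈ -6.8571 + 1.732*I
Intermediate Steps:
l = 1/21 ≈ 0.047619
h(-1) - 144*l = √(-2 - 1) - 144*1/21 = √(-3) - 48/7 = I*√3 - 48/7 = -48/7 + I*√3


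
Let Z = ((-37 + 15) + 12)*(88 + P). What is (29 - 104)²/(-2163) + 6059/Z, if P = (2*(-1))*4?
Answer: -5868539/576800 ≈ -10.174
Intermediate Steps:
P = -8 (P = -2*4 = -8)
Z = -800 (Z = ((-37 + 15) + 12)*(88 - 8) = (-22 + 12)*80 = -10*80 = -800)
(29 - 104)²/(-2163) + 6059/Z = (29 - 104)²/(-2163) + 6059/(-800) = (-75)²*(-1/2163) + 6059*(-1/800) = 5625*(-1/2163) - 6059/800 = -1875/721 - 6059/800 = -5868539/576800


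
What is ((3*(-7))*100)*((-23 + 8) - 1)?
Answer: 33600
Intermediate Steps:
((3*(-7))*100)*((-23 + 8) - 1) = (-21*100)*(-15 - 1) = -2100*(-16) = 33600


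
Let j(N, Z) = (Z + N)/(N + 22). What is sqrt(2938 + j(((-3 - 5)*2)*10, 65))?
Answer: sqrt(55964382)/138 ≈ 54.210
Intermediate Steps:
j(N, Z) = (N + Z)/(22 + N)
sqrt(2938 + j(((-3 - 5)*2)*10, 65)) = sqrt(2938 + (((-3 - 5)*2)*10 + 65)/(22 + ((-3 - 5)*2)*10)) = sqrt(2938 + (-8*2*10 + 65)/(22 - 8*2*10)) = sqrt(2938 + (-16*10 + 65)/(22 - 16*10)) = sqrt(2938 + (-160 + 65)/(22 - 160)) = sqrt(2938 - 95/(-138)) = sqrt(2938 - 1/138*(-95)) = sqrt(2938 + 95/138) = sqrt(405539/138) = sqrt(55964382)/138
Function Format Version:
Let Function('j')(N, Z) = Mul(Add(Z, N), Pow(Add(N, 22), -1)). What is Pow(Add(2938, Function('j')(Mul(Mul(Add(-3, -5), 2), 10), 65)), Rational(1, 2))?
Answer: Mul(Rational(1, 138), Pow(55964382, Rational(1, 2))) ≈ 54.210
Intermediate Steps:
Function('j')(N, Z) = Mul(Pow(Add(22, N), -1), Add(N, Z)) (Function('j')(N, Z) = Mul(Add(N, Z), Pow(Add(22, N), -1)) = Mul(Pow(Add(22, N), -1), Add(N, Z)))
Pow(Add(2938, Function('j')(Mul(Mul(Add(-3, -5), 2), 10), 65)), Rational(1, 2)) = Pow(Add(2938, Mul(Pow(Add(22, Mul(Mul(Add(-3, -5), 2), 10)), -1), Add(Mul(Mul(Add(-3, -5), 2), 10), 65))), Rational(1, 2)) = Pow(Add(2938, Mul(Pow(Add(22, Mul(Mul(-8, 2), 10)), -1), Add(Mul(Mul(-8, 2), 10), 65))), Rational(1, 2)) = Pow(Add(2938, Mul(Pow(Add(22, Mul(-16, 10)), -1), Add(Mul(-16, 10), 65))), Rational(1, 2)) = Pow(Add(2938, Mul(Pow(Add(22, -160), -1), Add(-160, 65))), Rational(1, 2)) = Pow(Add(2938, Mul(Pow(-138, -1), -95)), Rational(1, 2)) = Pow(Add(2938, Mul(Rational(-1, 138), -95)), Rational(1, 2)) = Pow(Add(2938, Rational(95, 138)), Rational(1, 2)) = Pow(Rational(405539, 138), Rational(1, 2)) = Mul(Rational(1, 138), Pow(55964382, Rational(1, 2)))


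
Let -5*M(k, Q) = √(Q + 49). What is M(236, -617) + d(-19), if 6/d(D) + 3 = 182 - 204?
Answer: -6/25 - 2*I*√142/5 ≈ -0.24 - 4.7665*I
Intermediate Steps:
d(D) = -6/25 (d(D) = 6/(-3 + (182 - 204)) = 6/(-3 - 22) = 6/(-25) = 6*(-1/25) = -6/25)
M(k, Q) = -√(49 + Q)/5 (M(k, Q) = -√(Q + 49)/5 = -√(49 + Q)/5)
M(236, -617) + d(-19) = -√(49 - 617)/5 - 6/25 = -2*I*√142/5 - 6/25 = -6/25 - 2*I*√142/5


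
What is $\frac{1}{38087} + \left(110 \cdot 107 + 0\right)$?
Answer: $\frac{448283991}{38087} \approx 11770.0$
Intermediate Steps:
$\frac{1}{38087} + \left(110 \cdot 107 + 0\right) = \frac{1}{38087} + \left(11770 + 0\right) = \frac{1}{38087} + 11770 = \frac{448283991}{38087}$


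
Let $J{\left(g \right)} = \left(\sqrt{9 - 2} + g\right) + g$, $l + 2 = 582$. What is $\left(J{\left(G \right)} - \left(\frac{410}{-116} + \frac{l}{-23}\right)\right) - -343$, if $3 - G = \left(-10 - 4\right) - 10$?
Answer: $\frac{567953}{1334} + \sqrt{7} \approx 428.4$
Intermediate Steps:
$G = 27$ ($G = 3 - \left(\left(-10 - 4\right) - 10\right) = 3 - \left(-14 - 10\right) = 3 - -24 = 3 + 24 = 27$)
$l = 580$ ($l = -2 + 582 = 580$)
$J{\left(g \right)} = \sqrt{7} + 2 g$ ($J{\left(g \right)} = \left(\sqrt{7} + g\right) + g = \left(g + \sqrt{7}\right) + g = \sqrt{7} + 2 g$)
$\left(J{\left(G \right)} - \left(\frac{410}{-116} + \frac{l}{-23}\right)\right) - -343 = \left(\left(\sqrt{7} + 2 \cdot 27\right) - \left(\frac{410}{-116} + \frac{580}{-23}\right)\right) - -343 = \left(\left(\sqrt{7} + 54\right) - \left(410 \left(- \frac{1}{116}\right) + 580 \left(- \frac{1}{23}\right)\right)\right) + 343 = \left(\left(54 + \sqrt{7}\right) - \left(- \frac{205}{58} - \frac{580}{23}\right)\right) + 343 = \left(\left(54 + \sqrt{7}\right) - - \frac{38355}{1334}\right) + 343 = \left(\left(54 + \sqrt{7}\right) + \frac{38355}{1334}\right) + 343 = \left(\frac{110391}{1334} + \sqrt{7}\right) + 343 = \frac{567953}{1334} + \sqrt{7}$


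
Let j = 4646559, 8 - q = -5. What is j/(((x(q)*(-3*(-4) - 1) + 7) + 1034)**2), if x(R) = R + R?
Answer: 4646559/1760929 ≈ 2.6387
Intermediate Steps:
q = 13 (q = 8 - 1*(-5) = 8 + 5 = 13)
x(R) = 2*R
j/(((x(q)*(-3*(-4) - 1) + 7) + 1034)**2) = 4646559/((((2*13)*(-3*(-4) - 1) + 7) + 1034)**2) = 4646559/(((26*(12 - 1) + 7) + 1034)**2) = 4646559/(((26*11 + 7) + 1034)**2) = 4646559/(((286 + 7) + 1034)**2) = 4646559/((293 + 1034)**2) = 4646559/(1327**2) = 4646559/1760929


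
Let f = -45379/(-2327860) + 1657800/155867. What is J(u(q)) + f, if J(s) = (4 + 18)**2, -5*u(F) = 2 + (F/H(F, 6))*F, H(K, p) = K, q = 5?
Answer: 179479091832673/362836554620 ≈ 494.66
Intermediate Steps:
f = 3866199396593/362836554620 (f = -45379*(-1/2327860) + 1657800*(1/155867) = 45379/2327860 + 1657800/155867 = 3866199396593/362836554620 ≈ 10.655)
u(F) = -2/5 - F/5 (u(F) = -(2 + (F/F)*F)/5 = -(2 + 1*F)/5 = -(2 + F)/5 = -2/5 - F/5)
J(s) = 484 (J(s) = 22**2 = 484)
J(u(q)) + f = 484 + 3866199396593/362836554620 = 179479091832673/362836554620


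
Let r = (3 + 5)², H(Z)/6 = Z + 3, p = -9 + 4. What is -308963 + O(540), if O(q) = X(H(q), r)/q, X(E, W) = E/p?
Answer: -46344631/150 ≈ -3.0896e+5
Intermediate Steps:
p = -5
H(Z) = 18 + 6*Z (H(Z) = 6*(Z + 3) = 6*(3 + Z) = 18 + 6*Z)
r = 64 (r = 8² = 64)
X(E, W) = -E/5 (X(E, W) = E/(-5) = E*(-⅕) = -E/5)
O(q) = (-18/5 - 6*q/5)/q (O(q) = (-(18 + 6*q)/5)/q = (-18/5 - 6*q/5)/q)
-308963 + O(540) = -308963 + (6/5)*(-3 - 1*540)/540 = -308963 + (6/5)*(1/540)*(-3 - 540) = -308963 + (6/5)*(1/540)*(-543) = -308963 - 181/150 = -46344631/150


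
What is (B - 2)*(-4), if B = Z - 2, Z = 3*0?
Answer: 16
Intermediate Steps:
Z = 0
B = -2 (B = 0 - 2 = -2)
(B - 2)*(-4) = (-2 - 2)*(-4) = -4*(-4) = 16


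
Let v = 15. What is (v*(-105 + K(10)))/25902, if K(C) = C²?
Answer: -25/8634 ≈ -0.0028955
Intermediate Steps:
(v*(-105 + K(10)))/25902 = (15*(-105 + 10²))/25902 = (15*(-105 + 100))*(1/25902) = (15*(-5))*(1/25902) = -75*1/25902 = -25/8634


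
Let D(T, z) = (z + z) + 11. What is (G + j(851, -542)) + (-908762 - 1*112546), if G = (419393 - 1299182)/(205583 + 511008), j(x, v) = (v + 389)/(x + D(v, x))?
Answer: -1876491715733211/1837339324 ≈ -1.0213e+6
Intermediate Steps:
D(T, z) = 11 + 2*z (D(T, z) = 2*z + 11 = 11 + 2*z)
j(x, v) = (389 + v)/(11 + 3*x) (j(x, v) = (v + 389)/(x + (11 + 2*x)) = (389 + v)/(11 + 3*x))
G = -879789/716591 ≈ -1.2277
(G + j(851, -542)) + (-908762 - 1*112546) = (-879789/716591 + (389 - 542)/(11 + 3*851)) + (-908762 - 1*112546) = (-879789/716591 - 153/(11 + 2553)) + (-908762 - 112546) = (-879789/716591 - 153/2564) - 1021308 = -2365417419/1837339324 - 1021308 = -1876491715733211/1837339324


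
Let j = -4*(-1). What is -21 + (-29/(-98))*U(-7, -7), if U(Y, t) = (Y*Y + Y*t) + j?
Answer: 450/49 ≈ 9.1837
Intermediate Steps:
j = 4
U(Y, t) = 4 + Y² + Y*t (U(Y, t) = (Y*Y + Y*t) + 4 = (Y² + Y*t) + 4 = 4 + Y² + Y*t)
-21 + (-29/(-98))*U(-7, -7) = -21 + (-29/(-98))*(4 + (-7)² - 7*(-7)) = -21 + (-29*(-1/98))*(4 + 49 + 49) = -21 + (29/98)*102 = -21 + 1479/49 = 450/49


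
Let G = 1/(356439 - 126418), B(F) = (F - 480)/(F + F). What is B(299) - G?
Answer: -41634399/137552558 ≈ -0.30268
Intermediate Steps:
B(F) = (-480 + F)/(2*F) (B(F) = (-480 + F)/((2*F)) = (-480 + F)*(1/(2*F)) = (-480 + F)/(2*F))
G = 1/230021 ≈ 4.3474e-6
B(299) - G = (½)*(-480 + 299)/299 - 1*1/230021 = (½)*(1/299)*(-181) - 1/230021 = -181/598 - 1/230021 = -41634399/137552558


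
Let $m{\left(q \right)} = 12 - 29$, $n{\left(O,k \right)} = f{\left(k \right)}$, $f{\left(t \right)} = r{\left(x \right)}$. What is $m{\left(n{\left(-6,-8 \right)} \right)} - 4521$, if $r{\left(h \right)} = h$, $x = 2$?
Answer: $-4538$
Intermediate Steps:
$f{\left(t \right)} = 2$
$n{\left(O,k \right)} = 2$
$m{\left(q \right)} = -17$
$m{\left(n{\left(-6,-8 \right)} \right)} - 4521 = -17 - 4521 = -4538$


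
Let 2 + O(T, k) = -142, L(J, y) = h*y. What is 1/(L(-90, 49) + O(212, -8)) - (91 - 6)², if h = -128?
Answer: -46355601/6416 ≈ -7225.0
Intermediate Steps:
L(J, y) = -128*y
O(T, k) = -144 (O(T, k) = -2 - 142 = -144)
1/(L(-90, 49) + O(212, -8)) - (91 - 6)² = 1/(-128*49 - 144) - (91 - 6)² = 1/(-6272 - 144) - 1*85² = 1/(-6416) - 1*7225 = -1/6416 - 7225 = -46355601/6416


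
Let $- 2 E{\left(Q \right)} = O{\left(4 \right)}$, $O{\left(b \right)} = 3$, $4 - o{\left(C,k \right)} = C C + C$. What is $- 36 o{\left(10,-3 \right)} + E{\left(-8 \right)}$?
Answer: $\frac{7629}{2} \approx 3814.5$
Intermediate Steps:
$o{\left(C,k \right)} = 4 - C - C^{2}$ ($o{\left(C,k \right)} = 4 - \left(C C + C\right) = 4 - \left(C^{2} + C\right) = 4 - \left(C + C^{2}\right) = 4 - C - C^{2}$)
$E{\left(Q \right)} = - \frac{3}{2}$ ($E{\left(Q \right)} = \left(- \frac{1}{2}\right) 3 = - \frac{3}{2}$)
$- 36 o{\left(10,-3 \right)} + E{\left(-8 \right)} = - 36 \left(4 - 10 - 10^{2}\right) - \frac{3}{2} = - 36 \left(4 - 10 - 100\right) - \frac{3}{2} = \left(-36\right) \left(-106\right) - \frac{3}{2} = 3816 - \frac{3}{2} = \frac{7629}{2}$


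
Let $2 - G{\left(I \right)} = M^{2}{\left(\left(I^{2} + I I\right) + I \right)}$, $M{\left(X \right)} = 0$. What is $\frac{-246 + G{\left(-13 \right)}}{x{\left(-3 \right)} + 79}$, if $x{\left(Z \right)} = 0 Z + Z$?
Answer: $- \frac{61}{19} \approx -3.2105$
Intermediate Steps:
$x{\left(Z \right)} = Z$ ($x{\left(Z \right)} = 0 + Z = Z$)
$G{\left(I \right)} = 2$ ($G{\left(I \right)} = 2 - 0^{2} = 2 - 0 = 2 + 0 = 2$)
$\frac{-246 + G{\left(-13 \right)}}{x{\left(-3 \right)} + 79} = \frac{-246 + 2}{-3 + 79} = - \frac{244}{76} = \left(-244\right) \frac{1}{76} = - \frac{61}{19}$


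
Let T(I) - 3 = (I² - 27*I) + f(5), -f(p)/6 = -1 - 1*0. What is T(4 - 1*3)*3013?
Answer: -51221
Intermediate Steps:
f(p) = 6 (f(p) = -6*(-1 - 1*0) = -6*(-1 + 0) = -6*(-1) = 6)
T(I) = 9 + I² - 27*I (T(I) = 3 + ((I² - 27*I) + 6) = 3 + (6 + I² - 27*I) = 9 + I² - 27*I)
T(4 - 1*3)*3013 = (9 + (4 - 1*3)² - 27*(4 - 1*3))*3013 = (9 + (4 - 3)² - 27*(4 - 3))*3013 = (9 + 1² - 27*1)*3013 = (9 + 1 - 27)*3013 = -17*3013 = -51221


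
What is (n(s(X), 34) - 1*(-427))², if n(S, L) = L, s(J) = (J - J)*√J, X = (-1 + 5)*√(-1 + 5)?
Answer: 212521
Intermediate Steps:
X = 8 (X = 4*√4 = 4*2 = 8)
s(J) = 0 (s(J) = 0*√J = 0)
(n(s(X), 34) - 1*(-427))² = (34 - 1*(-427))² = (34 + 427)² = 461² = 212521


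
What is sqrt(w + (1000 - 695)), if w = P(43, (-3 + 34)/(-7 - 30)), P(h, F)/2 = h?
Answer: sqrt(391) ≈ 19.774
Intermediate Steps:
P(h, F) = 2*h
w = 86 (w = 2*43 = 86)
sqrt(w + (1000 - 695)) = sqrt(86 + (1000 - 695)) = sqrt(86 + 305) = sqrt(391)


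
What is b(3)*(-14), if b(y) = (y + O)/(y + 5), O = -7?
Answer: 7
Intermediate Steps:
b(y) = (-7 + y)/(5 + y) (b(y) = (y - 7)/(y + 5) = (-7 + y)/(5 + y))
b(3)*(-14) = ((-7 + 3)/(5 + 3))*(-14) = (-4/8)*(-14) = ((⅛)*(-4))*(-14) = -½*(-14) = 7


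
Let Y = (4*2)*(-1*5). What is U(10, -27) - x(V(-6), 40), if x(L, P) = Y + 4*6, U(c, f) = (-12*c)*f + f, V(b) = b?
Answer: 3229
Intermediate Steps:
Y = -40 (Y = 8*(-5) = -40)
U(c, f) = f - 12*c*f (U(c, f) = -12*c*f + f = f - 12*c*f)
x(L, P) = -16 (x(L, P) = -40 + 4*6 = -40 + 24 = -16)
U(10, -27) - x(V(-6), 40) = -27*(1 - 12*10) - 1*(-16) = -27*(1 - 120) + 16 = -27*(-119) + 16 = 3213 + 16 = 3229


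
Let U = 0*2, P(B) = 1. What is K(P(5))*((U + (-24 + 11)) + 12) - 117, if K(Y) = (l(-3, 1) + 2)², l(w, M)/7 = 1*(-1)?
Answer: -142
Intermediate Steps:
U = 0
l(w, M) = -7 (l(w, M) = 7*(1*(-1)) = 7*(-1) = -7)
K(Y) = 25 (K(Y) = (-7 + 2)² = (-5)² = 25)
K(P(5))*((U + (-24 + 11)) + 12) - 117 = 25*((0 + (-24 + 11)) + 12) - 117 = 25*((0 - 13) + 12) - 117 = 25*(-13 + 12) - 117 = 25*(-1) - 117 = -25 - 117 = -142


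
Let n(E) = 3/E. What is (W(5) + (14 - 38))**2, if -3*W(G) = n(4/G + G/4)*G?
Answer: 1175056/1681 ≈ 699.02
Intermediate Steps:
W(G) = -G/(4/G + G/4) (W(G) = -3/(4/G + G/4)*G/3 = -G/(4/G + G/4))
(W(5) + (14 - 38))**2 = (-4*5**2/(16 + 5**2) + (14 - 38))**2 = (-4*25/(16 + 25) - 24)**2 = (-4*25/41 - 24)**2 = (-4*25*1/41 - 24)**2 = (-100/41 - 24)**2 = (-1084/41)**2 = 1175056/1681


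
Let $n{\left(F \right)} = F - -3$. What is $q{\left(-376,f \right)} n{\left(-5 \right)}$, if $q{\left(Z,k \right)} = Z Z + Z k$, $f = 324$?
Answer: $-39104$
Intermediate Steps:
$n{\left(F \right)} = 3 + F$ ($n{\left(F \right)} = F + 3 = 3 + F$)
$q{\left(Z,k \right)} = Z^{2} + Z k$
$q{\left(-376,f \right)} n{\left(-5 \right)} = - 376 \left(-376 + 324\right) \left(3 - 5\right) = \left(-376\right) \left(-52\right) \left(-2\right) = 19552 \left(-2\right) = -39104$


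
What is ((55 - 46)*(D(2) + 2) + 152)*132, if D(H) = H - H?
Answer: 22440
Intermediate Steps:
D(H) = 0
((55 - 46)*(D(2) + 2) + 152)*132 = ((55 - 46)*(0 + 2) + 152)*132 = (9*2 + 152)*132 = (18 + 152)*132 = 170*132 = 22440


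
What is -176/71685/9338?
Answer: -88/334697265 ≈ -2.6292e-7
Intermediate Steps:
-176/71685/9338 = -176*1/71685*(1/9338) = -176/71685*1/9338 = -88/334697265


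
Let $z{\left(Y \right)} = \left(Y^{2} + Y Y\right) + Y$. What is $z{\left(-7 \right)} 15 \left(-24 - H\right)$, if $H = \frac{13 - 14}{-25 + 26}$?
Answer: $-31395$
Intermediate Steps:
$z{\left(Y \right)} = Y + 2 Y^{2}$ ($z{\left(Y \right)} = \left(Y^{2} + Y^{2}\right) + Y = 2 Y^{2} + Y = Y + 2 Y^{2}$)
$H = -1$ ($H = - 1^{-1} = \left(-1\right) 1 = -1$)
$z{\left(-7 \right)} 15 \left(-24 - H\right) = - 7 \left(1 + 2 \left(-7\right)\right) 15 \left(-24 - -1\right) = - 7 \left(1 - 14\right) 15 \left(-24 + 1\right) = \left(-7\right) \left(-13\right) 15 \left(-23\right) = 91 \cdot 15 \left(-23\right) = 1365 \left(-23\right) = -31395$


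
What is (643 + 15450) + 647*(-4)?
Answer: 13505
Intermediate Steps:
(643 + 15450) + 647*(-4) = 16093 - 2588 = 13505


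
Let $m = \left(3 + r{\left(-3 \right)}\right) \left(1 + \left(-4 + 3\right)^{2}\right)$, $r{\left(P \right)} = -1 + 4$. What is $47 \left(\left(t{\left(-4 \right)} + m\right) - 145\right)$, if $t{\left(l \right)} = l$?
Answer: $-6439$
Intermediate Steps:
$r{\left(P \right)} = 3$
$m = 12$ ($m = \left(3 + 3\right) \left(1 + \left(-4 + 3\right)^{2}\right) = 6 \left(1 + \left(-1\right)^{2}\right) = 6 \left(1 + 1\right) = 6 \cdot 2 = 12$)
$47 \left(\left(t{\left(-4 \right)} + m\right) - 145\right) = 47 \left(\left(-4 + 12\right) - 145\right) = 47 \left(8 - 145\right) = 47 \left(-137\right) = -6439$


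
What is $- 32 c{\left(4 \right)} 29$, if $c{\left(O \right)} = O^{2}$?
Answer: $-14848$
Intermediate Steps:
$- 32 c{\left(4 \right)} 29 = - 32 \cdot 4^{2} \cdot 29 = \left(-32\right) 16 \cdot 29 = \left(-512\right) 29 = -14848$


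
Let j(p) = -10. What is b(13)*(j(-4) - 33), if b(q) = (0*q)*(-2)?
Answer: 0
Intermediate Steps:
b(q) = 0 (b(q) = 0*(-2) = 0)
b(13)*(j(-4) - 33) = 0*(-10 - 33) = 0*(-43) = 0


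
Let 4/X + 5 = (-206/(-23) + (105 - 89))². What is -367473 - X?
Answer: -120101570179/326831 ≈ -3.6747e+5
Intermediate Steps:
X = 2116/326831 (X = 4/(-5 + (-206/(-23) + (105 - 89))²) = 4/(-5 + (-206*(-1/23) + 16)²) = 4/(-5 + (206/23 + 16)²) = 4/(-5 + (574/23)²) = 4/(-5 + 329476/529) = 4/(326831/529) = 4*(529/326831) = 2116/326831 ≈ 0.0064743)
-367473 - X = -367473 - 1*2116/326831 = -367473 - 2116/326831 = -120101570179/326831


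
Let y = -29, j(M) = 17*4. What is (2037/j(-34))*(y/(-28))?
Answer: 8439/272 ≈ 31.026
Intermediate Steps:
j(M) = 68
(2037/j(-34))*(y/(-28)) = (2037/68)*(-29/(-28)) = (2037*(1/68))*(-29*(-1/28)) = (2037/68)*(29/28) = 8439/272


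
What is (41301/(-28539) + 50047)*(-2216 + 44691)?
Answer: 6740546678800/3171 ≈ 2.1257e+9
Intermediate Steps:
(41301/(-28539) + 50047)*(-2216 + 44691) = (41301*(-1/28539) + 50047)*42475 = (-4589/3171 + 50047)*42475 = (158694448/3171)*42475 = 6740546678800/3171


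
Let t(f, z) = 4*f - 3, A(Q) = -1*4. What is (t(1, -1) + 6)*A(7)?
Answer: -28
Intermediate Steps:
A(Q) = -4
t(f, z) = -3 + 4*f
(t(1, -1) + 6)*A(7) = ((-3 + 4*1) + 6)*(-4) = ((-3 + 4) + 6)*(-4) = (1 + 6)*(-4) = 7*(-4) = -28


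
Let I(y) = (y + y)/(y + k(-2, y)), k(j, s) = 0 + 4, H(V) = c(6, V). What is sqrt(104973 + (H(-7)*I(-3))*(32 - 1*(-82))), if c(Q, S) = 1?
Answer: sqrt(104289) ≈ 322.94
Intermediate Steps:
H(V) = 1
k(j, s) = 4
I(y) = 2*y/(4 + y) (I(y) = (y + y)/(y + 4) = (2*y)/(4 + y) = 2*y/(4 + y))
sqrt(104973 + (H(-7)*I(-3))*(32 - 1*(-82))) = sqrt(104973 + (1*(2*(-3)/(4 - 3)))*(32 - 1*(-82))) = sqrt(104973 + (1*(2*(-3)/1))*(32 + 82)) = sqrt(104973 + (1*(2*(-3)*1))*114) = sqrt(104973 + (1*(-6))*114) = sqrt(104973 - 6*114) = sqrt(104973 - 684) = sqrt(104289)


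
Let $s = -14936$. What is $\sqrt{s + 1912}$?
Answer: $4 i \sqrt{814} \approx 114.12 i$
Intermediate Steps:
$\sqrt{s + 1912} = \sqrt{-14936 + 1912} = \sqrt{-13024} = 4 i \sqrt{814}$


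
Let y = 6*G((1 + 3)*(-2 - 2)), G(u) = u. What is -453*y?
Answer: 43488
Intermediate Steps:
y = -96 (y = 6*((1 + 3)*(-2 - 2)) = 6*(4*(-4)) = 6*(-16) = -96)
-453*y = -453*(-96) = 43488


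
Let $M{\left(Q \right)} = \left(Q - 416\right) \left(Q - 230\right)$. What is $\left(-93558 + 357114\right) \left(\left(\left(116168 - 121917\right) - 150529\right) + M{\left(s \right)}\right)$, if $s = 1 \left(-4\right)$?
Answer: $-15285720888$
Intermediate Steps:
$s = -4$
$M{\left(Q \right)} = \left(-416 + Q\right) \left(-230 + Q\right)$
$\left(-93558 + 357114\right) \left(\left(\left(116168 - 121917\right) - 150529\right) + M{\left(s \right)}\right) = \left(-93558 + 357114\right) \left(\left(\left(116168 - 121917\right) - 150529\right) + \left(95680 + \left(-4\right)^{2} - -2584\right)\right) = 263556 \left(\left(-5749 - 150529\right) + \left(95680 + 16 + 2584\right)\right) = 263556 \left(-156278 + 98280\right) = 263556 \left(-57998\right) = -15285720888$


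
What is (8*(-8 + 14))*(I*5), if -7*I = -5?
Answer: 1200/7 ≈ 171.43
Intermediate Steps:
I = 5/7 (I = -⅐*(-5) = 5/7 ≈ 0.71429)
(8*(-8 + 14))*(I*5) = (8*(-8 + 14))*((5/7)*5) = (8*6)*(25/7) = 48*(25/7) = 1200/7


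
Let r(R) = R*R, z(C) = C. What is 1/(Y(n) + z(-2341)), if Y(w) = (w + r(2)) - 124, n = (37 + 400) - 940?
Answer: -1/2964 ≈ -0.00033738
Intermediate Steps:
r(R) = R²
n = -503 (n = 437 - 940 = -503)
Y(w) = -120 + w (Y(w) = (w + 2²) - 124 = (w + 4) - 124 = (4 + w) - 124 = -120 + w)
1/(Y(n) + z(-2341)) = 1/((-120 - 503) - 2341) = 1/(-623 - 2341) = 1/(-2964) = -1/2964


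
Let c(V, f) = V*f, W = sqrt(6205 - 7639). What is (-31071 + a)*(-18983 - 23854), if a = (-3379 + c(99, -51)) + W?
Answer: 1692018663 - 42837*I*sqrt(1434) ≈ 1.692e+9 - 1.6222e+6*I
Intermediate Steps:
W = I*sqrt(1434) (W = sqrt(-1434) = I*sqrt(1434) ≈ 37.868*I)
a = -8428 + I*sqrt(1434) (a = (-3379 + 99*(-51)) + I*sqrt(1434) = (-3379 - 5049) + I*sqrt(1434) = -8428 + I*sqrt(1434) ≈ -8428.0 + 37.868*I)
(-31071 + a)*(-18983 - 23854) = (-31071 + (-8428 + I*sqrt(1434)))*(-18983 - 23854) = (-39499 + I*sqrt(1434))*(-42837) = 1692018663 - 42837*I*sqrt(1434)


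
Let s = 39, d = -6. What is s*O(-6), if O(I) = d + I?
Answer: -468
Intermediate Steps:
O(I) = -6 + I
s*O(-6) = 39*(-6 - 6) = 39*(-12) = -468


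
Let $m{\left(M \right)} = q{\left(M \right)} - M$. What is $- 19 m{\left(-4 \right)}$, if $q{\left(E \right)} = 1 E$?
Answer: $0$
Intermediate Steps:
$q{\left(E \right)} = E$
$m{\left(M \right)} = 0$ ($m{\left(M \right)} = M - M = 0$)
$- 19 m{\left(-4 \right)} = \left(-19\right) 0 = 0$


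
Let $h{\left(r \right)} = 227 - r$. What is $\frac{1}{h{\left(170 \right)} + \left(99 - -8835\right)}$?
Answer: $\frac{1}{8991} \approx 0.00011122$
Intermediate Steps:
$\frac{1}{h{\left(170 \right)} + \left(99 - -8835\right)} = \frac{1}{\left(227 - 170\right) + \left(99 - -8835\right)} = \frac{1}{\left(227 - 170\right) + \left(99 + 8835\right)} = \frac{1}{57 + 8934} = \frac{1}{8991}$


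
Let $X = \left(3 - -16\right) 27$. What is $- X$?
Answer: $-513$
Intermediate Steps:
$X = 513$ ($X = \left(3 + 16\right) 27 = 19 \cdot 27 = 513$)
$- X = \left(-1\right) 513 = -513$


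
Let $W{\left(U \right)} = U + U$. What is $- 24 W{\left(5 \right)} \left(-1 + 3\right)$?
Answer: $-480$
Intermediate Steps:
$W{\left(U \right)} = 2 U$
$- 24 W{\left(5 \right)} \left(-1 + 3\right) = - 24 \cdot 2 \cdot 5 \left(-1 + 3\right) = - 24 \cdot 10 \cdot 2 = \left(-24\right) 20 = -480$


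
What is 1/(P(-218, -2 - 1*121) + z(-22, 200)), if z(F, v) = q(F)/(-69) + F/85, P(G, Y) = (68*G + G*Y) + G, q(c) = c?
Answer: 5865/69043132 ≈ 8.4947e-5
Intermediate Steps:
P(G, Y) = 69*G + G*Y
z(F, v) = -16*F/5865 (z(F, v) = F/(-69) + F/85 = F*(-1/69) + F*(1/85) = -F/69 + F/85 = -16*F/5865)
1/(P(-218, -2 - 1*121) + z(-22, 200)) = 1/(-218*(69 + (-2 - 1*121)) - 16/5865*(-22)) = 1/(-218*(69 + (-2 - 121)) + 352/5865) = 1/(-218*(69 - 123) + 352/5865) = 1/(-218*(-54) + 352/5865) = 1/(11772 + 352/5865) = 1/(69043132/5865) = 5865/69043132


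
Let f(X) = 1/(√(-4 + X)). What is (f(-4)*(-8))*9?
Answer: 18*I*√2 ≈ 25.456*I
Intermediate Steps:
f(X) = (-4 + X)^(-½)
(f(-4)*(-8))*9 = (-8/√(-4 - 4))*9 = (-8/√(-8))*9 = (-I*√2/4*(-8))*9 = (2*I*√2)*9 = 18*I*√2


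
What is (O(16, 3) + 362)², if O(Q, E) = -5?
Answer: 127449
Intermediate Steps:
(O(16, 3) + 362)² = (-5 + 362)² = 357² = 127449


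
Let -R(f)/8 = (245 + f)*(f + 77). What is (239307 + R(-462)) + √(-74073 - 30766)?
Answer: -429053 + I*√104839 ≈ -4.2905e+5 + 323.79*I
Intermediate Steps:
R(f) = -8*(77 + f)*(245 + f) (R(f) = -8*(245 + f)*(f + 77) = -8*(245 + f)*(77 + f) = -8*(77 + f)*(245 + f))
(239307 + R(-462)) + √(-74073 - 30766) = (239307 + (-150920 - 2576*(-462) - 8*(-462)²)) + √(-74073 - 30766) = (239307 + (-150920 + 1190112 - 8*213444)) + √(-104839) = (239307 + (-150920 + 1190112 - 1707552)) + I*√104839 = (239307 - 668360) + I*√104839 = -429053 + I*√104839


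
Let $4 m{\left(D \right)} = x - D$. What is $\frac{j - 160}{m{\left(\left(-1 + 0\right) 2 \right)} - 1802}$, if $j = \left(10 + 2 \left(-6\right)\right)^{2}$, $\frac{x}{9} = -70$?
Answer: $\frac{52}{653} \approx 0.079633$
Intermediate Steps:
$x = -630$ ($x = 9 \left(-70\right) = -630$)
$j = 4$ ($j = \left(10 - 12\right)^{2} = \left(-2\right)^{2} = 4$)
$m{\left(D \right)} = - \frac{315}{2} - \frac{D}{4}$ ($m{\left(D \right)} = \frac{-630 - D}{4} = - \frac{315}{2} - \frac{D}{4}$)
$\frac{j - 160}{m{\left(\left(-1 + 0\right) 2 \right)} - 1802} = \frac{4 - 160}{\left(- \frac{315}{2} - \frac{\left(-1 + 0\right) 2}{4}\right) - 1802} = - \frac{156}{\left(- \frac{315}{2} - \frac{\left(-1\right) 2}{4}\right) - 1802} = - \frac{156}{\left(- \frac{315}{2} - - \frac{1}{2}\right) - 1802} = - \frac{156}{\left(- \frac{315}{2} + \frac{1}{2}\right) - 1802} = - \frac{156}{-157 - 1802} = - \frac{156}{-1959} = \left(-156\right) \left(- \frac{1}{1959}\right) = \frac{52}{653}$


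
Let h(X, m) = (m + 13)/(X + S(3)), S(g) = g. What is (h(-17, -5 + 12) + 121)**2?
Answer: 700569/49 ≈ 14297.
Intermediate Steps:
h(X, m) = (13 + m)/(3 + X) (h(X, m) = (m + 13)/(X + 3) = (13 + m)/(3 + X))
(h(-17, -5 + 12) + 121)**2 = ((13 + (-5 + 12))/(3 - 17) + 121)**2 = ((13 + 7)/(-14) + 121)**2 = (-1/14*20 + 121)**2 = (-10/7 + 121)**2 = (837/7)**2 = 700569/49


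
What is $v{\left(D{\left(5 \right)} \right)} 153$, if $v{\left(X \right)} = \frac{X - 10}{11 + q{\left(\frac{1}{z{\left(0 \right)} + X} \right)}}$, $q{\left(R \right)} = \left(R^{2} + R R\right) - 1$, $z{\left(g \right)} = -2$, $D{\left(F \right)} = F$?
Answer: $- \frac{6885}{92} \approx -74.837$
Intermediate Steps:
$q{\left(R \right)} = -1 + 2 R^{2}$ ($q{\left(R \right)} = \left(R^{2} + R^{2}\right) - 1 = 2 R^{2} - 1 = -1 + 2 R^{2}$)
$v{\left(X \right)} = \frac{-10 + X}{10 + \frac{2}{\left(-2 + X\right)^{2}}}$ ($v{\left(X \right)} = \frac{X - 10}{11 + \left(-1 + 2 \left(\frac{1}{-2 + X}\right)^{2}\right)} = \frac{-10 + X}{11 - \left(1 - \frac{2}{\left(-2 + X\right)^{2}}\right)} = \frac{-10 + X}{10 + \frac{2}{\left(-2 + X\right)^{2}}}$)
$v{\left(D{\left(5 \right)} \right)} 153 = \frac{\left(-2 + 5\right)^{2} \left(-10 + 5\right)}{2 \left(1 + 5 \left(-2 + 5\right)^{2}\right)} 153 = \frac{1}{2} \frac{1}{1 + 5 \cdot 3^{2}} \cdot 3^{2} \left(-5\right) 153 = \frac{1}{2} \frac{1}{1 + 5 \cdot 9} \cdot 9 \left(-5\right) 153 = \frac{1}{2} \frac{1}{1 + 45} \cdot 9 \left(-5\right) 153 = \frac{1}{2} \cdot \frac{1}{46} \cdot 9 \left(-5\right) 153 = \left(- \frac{45}{92}\right) 153 = - \frac{6885}{92}$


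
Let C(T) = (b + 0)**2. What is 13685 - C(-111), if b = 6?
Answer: 13649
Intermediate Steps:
C(T) = 36 (C(T) = (6 + 0)**2 = 6**2 = 36)
13685 - C(-111) = 13685 - 1*36 = 13685 - 36 = 13649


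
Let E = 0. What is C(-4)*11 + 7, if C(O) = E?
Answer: 7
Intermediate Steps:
C(O) = 0
C(-4)*11 + 7 = 0*11 + 7 = 0 + 7 = 7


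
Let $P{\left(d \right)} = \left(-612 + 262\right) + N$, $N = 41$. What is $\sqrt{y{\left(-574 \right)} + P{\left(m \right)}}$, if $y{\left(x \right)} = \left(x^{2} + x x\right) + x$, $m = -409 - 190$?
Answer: $\sqrt{658069} \approx 811.21$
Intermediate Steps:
$m = -599$
$P{\left(d \right)} = -309$ ($P{\left(d \right)} = \left(-612 + 262\right) + 41 = -350 + 41 = -309$)
$y{\left(x \right)} = x + 2 x^{2}$ ($y{\left(x \right)} = \left(x^{2} + x^{2}\right) + x = 2 x^{2} + x = x + 2 x^{2}$)
$\sqrt{y{\left(-574 \right)} + P{\left(m \right)}} = \sqrt{- 574 \left(1 + 2 \left(-574\right)\right) - 309} = \sqrt{- 574 \left(1 - 1148\right) - 309} = \sqrt{\left(-574\right) \left(-1147\right) - 309} = \sqrt{658378 - 309} = \sqrt{658069}$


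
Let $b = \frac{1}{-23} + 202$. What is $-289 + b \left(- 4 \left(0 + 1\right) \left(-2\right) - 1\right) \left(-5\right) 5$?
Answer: $- \frac{819522}{23} \approx -35631.0$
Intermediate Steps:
$b = \frac{4645}{23}$ ($b = - \frac{1}{23} + 202 = \frac{4645}{23} \approx 201.96$)
$-289 + b \left(- 4 \left(0 + 1\right) \left(-2\right) - 1\right) \left(-5\right) 5 = -289 + \frac{4645 \left(- 4 \left(0 + 1\right) \left(-2\right) - 1\right) \left(-5\right) 5}{23} = -289 + \frac{4645 \left(\left(-4\right) 1 \left(-2\right) - 1\right) \left(-5\right) 5}{23} = -289 + \frac{4645 \left(\left(-4\right) \left(-2\right) - 1\right) \left(-5\right) 5}{23} = -289 + \frac{4645 \left(8 - 1\right) \left(-5\right) 5}{23} = -289 + \frac{4645 \cdot 7 \left(-5\right) 5}{23} = -289 + \frac{4645 \left(\left(-35\right) 5\right)}{23} = -289 + \frac{4645}{23} \left(-175\right) = -289 - \frac{812875}{23} = - \frac{819522}{23}$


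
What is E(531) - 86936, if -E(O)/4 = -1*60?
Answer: -86696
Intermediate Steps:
E(O) = 240 (E(O) = -(-4)*60 = -4*(-60) = 240)
E(531) - 86936 = 240 - 86936 = -86696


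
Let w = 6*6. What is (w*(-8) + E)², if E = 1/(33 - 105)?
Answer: 430023169/5184 ≈ 82952.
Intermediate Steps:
w = 36
E = -1/72 (E = 1/(-72) = -1/72 ≈ -0.013889)
(w*(-8) + E)² = (36*(-8) - 1/72)² = (-288 - 1/72)² = (-20737/72)² = 430023169/5184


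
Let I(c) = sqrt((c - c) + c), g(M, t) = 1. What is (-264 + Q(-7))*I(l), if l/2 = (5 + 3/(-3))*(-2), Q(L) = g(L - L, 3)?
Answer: -1052*I ≈ -1052.0*I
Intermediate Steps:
Q(L) = 1
l = -16 (l = 2*((5 + 3/(-3))*(-2)) = 2*((5 - 1/3*3)*(-2)) = 2*((5 - 1)*(-2)) = 2*(4*(-2)) = 2*(-8) = -16)
I(c) = sqrt(c) (I(c) = sqrt(0 + c) = sqrt(c))
(-264 + Q(-7))*I(l) = (-264 + 1)*sqrt(-16) = -1052*I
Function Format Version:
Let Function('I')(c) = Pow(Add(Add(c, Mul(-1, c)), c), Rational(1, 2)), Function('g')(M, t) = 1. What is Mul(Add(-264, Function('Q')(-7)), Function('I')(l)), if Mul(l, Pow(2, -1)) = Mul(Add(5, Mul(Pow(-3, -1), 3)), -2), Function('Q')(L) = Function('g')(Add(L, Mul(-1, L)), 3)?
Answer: Mul(-1052, I) ≈ Mul(-1052.0, I)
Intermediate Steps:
Function('Q')(L) = 1
l = -16 (l = Mul(2, Mul(Add(5, Mul(Pow(-3, -1), 3)), -2)) = Mul(2, Mul(Add(5, Mul(Rational(-1, 3), 3)), -2)) = Mul(2, Mul(Add(5, -1), -2)) = Mul(2, Mul(4, -2)) = Mul(2, -8) = -16)
Function('I')(c) = Pow(c, Rational(1, 2)) (Function('I')(c) = Pow(Add(0, c), Rational(1, 2)) = Pow(c, Rational(1, 2)))
Mul(Add(-264, Function('Q')(-7)), Function('I')(l)) = Mul(Add(-264, 1), Pow(-16, Rational(1, 2))) = Mul(-263, Mul(4, I)) = Mul(-1052, I)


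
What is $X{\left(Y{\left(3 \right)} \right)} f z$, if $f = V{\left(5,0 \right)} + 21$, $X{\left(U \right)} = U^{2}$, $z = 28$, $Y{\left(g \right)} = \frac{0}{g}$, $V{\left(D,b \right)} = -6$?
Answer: $0$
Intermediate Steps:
$Y{\left(g \right)} = 0$
$f = 15$ ($f = -6 + 21 = 15$)
$X{\left(Y{\left(3 \right)} \right)} f z = 0^{2} \cdot 15 \cdot 28 = 0 \cdot 15 \cdot 28 = 0 \cdot 28 = 0$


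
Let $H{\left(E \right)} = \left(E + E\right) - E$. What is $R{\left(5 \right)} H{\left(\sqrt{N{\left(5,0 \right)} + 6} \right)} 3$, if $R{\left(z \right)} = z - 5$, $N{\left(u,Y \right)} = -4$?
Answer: $0$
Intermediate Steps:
$R{\left(z \right)} = -5 + z$ ($R{\left(z \right)} = z - 5 = -5 + z$)
$H{\left(E \right)} = E$ ($H{\left(E \right)} = 2 E - E = E$)
$R{\left(5 \right)} H{\left(\sqrt{N{\left(5,0 \right)} + 6} \right)} 3 = \left(-5 + 5\right) \sqrt{-4 + 6} \cdot 3 = 0 \sqrt{2} \cdot 3 = 0 \cdot 3 = 0$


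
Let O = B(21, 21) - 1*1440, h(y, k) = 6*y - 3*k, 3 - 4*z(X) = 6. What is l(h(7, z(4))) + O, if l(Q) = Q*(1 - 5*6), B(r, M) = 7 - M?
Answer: -10949/4 ≈ -2737.3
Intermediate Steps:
z(X) = -¾ (z(X) = ¾ - ¼*6 = ¾ - 3/2 = -¾)
h(y, k) = -3*k + 6*y
l(Q) = -29*Q (l(Q) = Q*(1 - 30) = Q*(-29) = -29*Q)
O = -1454 (O = (7 - 1*21) - 1*1440 = (7 - 21) - 1440 = -14 - 1440 = -1454)
l(h(7, z(4))) + O = -29*(-3*(-¾) + 6*7) - 1454 = -29*(9/4 + 42) - 1454 = -29*177/4 - 1454 = -5133/4 - 1454 = -10949/4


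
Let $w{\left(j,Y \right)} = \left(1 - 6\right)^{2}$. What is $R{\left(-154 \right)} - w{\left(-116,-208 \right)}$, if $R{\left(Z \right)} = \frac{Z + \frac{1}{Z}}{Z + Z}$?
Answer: $- \frac{1162083}{47432} \approx -24.5$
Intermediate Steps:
$R{\left(Z \right)} = \frac{Z + \frac{1}{Z}}{2 Z}$
$w{\left(j,Y \right)} = 25$ ($w{\left(j,Y \right)} = \left(-5\right)^{2} = 25$)
$R{\left(-154 \right)} - w{\left(-116,-208 \right)} = \frac{1 + \left(-154\right)^{2}}{2 \cdot 23716} - 25 = \frac{1}{2} \cdot \frac{1}{23716} \left(1 + 23716\right) - 25 = \frac{1}{2} \cdot \frac{1}{23716} \cdot 23717 - 25 = \frac{23717}{47432} - 25 = - \frac{1162083}{47432}$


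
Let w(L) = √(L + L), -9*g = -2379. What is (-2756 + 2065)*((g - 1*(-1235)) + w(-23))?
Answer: -3108118/3 - 691*I*√46 ≈ -1.036e+6 - 4686.6*I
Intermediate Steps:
g = 793/3 (g = -⅑*(-2379) = 793/3 ≈ 264.33)
w(L) = √2*√L (w(L) = √(2*L) = √2*√L)
(-2756 + 2065)*((g - 1*(-1235)) + w(-23)) = (-2756 + 2065)*((793/3 - 1*(-1235)) + √2*√(-23)) = -691*((793/3 + 1235) + √2*(I*√23)) = -691*(4498/3 + I*√46) = -3108118/3 - 691*I*√46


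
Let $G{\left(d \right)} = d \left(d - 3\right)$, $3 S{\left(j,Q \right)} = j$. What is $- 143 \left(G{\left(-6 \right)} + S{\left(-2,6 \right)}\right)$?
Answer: $- \frac{22880}{3} \approx -7626.7$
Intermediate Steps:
$S{\left(j,Q \right)} = \frac{j}{3}$
$G{\left(d \right)} = d \left(-3 + d\right)$
$- 143 \left(G{\left(-6 \right)} + S{\left(-2,6 \right)}\right) = - 143 \left(- 6 \left(-3 - 6\right) + \frac{1}{3} \left(-2\right)\right) = - 143 \left(\left(-6\right) \left(-9\right) - \frac{2}{3}\right) = - 143 \left(54 - \frac{2}{3}\right) = \left(-143\right) \frac{160}{3} = - \frac{22880}{3}$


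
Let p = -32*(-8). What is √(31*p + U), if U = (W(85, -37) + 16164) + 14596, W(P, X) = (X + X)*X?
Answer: √41434 ≈ 203.55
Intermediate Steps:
p = 256
W(P, X) = 2*X² (W(P, X) = (2*X)*X = 2*X²)
U = 33498 (U = (2*(-37)² + 16164) + 14596 = (2*1369 + 16164) + 14596 = (2738 + 16164) + 14596 = 18902 + 14596 = 33498)
√(31*p + U) = √(31*256 + 33498) = √(7936 + 33498) = √41434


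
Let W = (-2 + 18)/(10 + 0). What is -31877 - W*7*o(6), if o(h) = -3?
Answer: -159217/5 ≈ -31843.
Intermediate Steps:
W = 8/5 (W = 16/10 = 16*(1/10) = 8/5 ≈ 1.6000)
-31877 - W*7*o(6) = -31877 - (8/5)*7*(-3) = -31877 - 56*(-3)/5 = -31877 - 1*(-168/5) = -31877 + 168/5 = -159217/5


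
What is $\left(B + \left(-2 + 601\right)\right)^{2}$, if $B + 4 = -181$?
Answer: $171396$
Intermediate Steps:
$B = -185$ ($B = -4 - 181 = -185$)
$\left(B + \left(-2 + 601\right)\right)^{2} = \left(-185 + \left(-2 + 601\right)\right)^{2} = \left(-185 + 599\right)^{2} = 414^{2} = 171396$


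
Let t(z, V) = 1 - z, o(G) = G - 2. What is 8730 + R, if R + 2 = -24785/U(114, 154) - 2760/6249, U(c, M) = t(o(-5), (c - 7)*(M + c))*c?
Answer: 16528080493/1899696 ≈ 8700.4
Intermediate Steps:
o(G) = -2 + G
U(c, M) = 8*c (U(c, M) = (1 - (-2 - 5))*c = (1 - 1*(-7))*c = (1 + 7)*c = 8*c)
R = -56265587/1899696 (R = -2 + (-24785/(8*114) - 2760/6249) = -2 + (-24785/912 - 2760*1/6249) = -2 + (-24785*1/912 - 920/2083) = -2 + (-24785/912 - 920/2083) = -2 - 52466195/1899696 = -56265587/1899696 ≈ -29.618)
8730 + R = 8730 - 56265587/1899696 = 16528080493/1899696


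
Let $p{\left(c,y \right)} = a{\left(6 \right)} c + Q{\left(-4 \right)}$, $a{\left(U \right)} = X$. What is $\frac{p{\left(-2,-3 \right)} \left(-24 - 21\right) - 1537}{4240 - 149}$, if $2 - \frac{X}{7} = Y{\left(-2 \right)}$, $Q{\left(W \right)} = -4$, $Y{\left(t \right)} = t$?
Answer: $\frac{1163}{4091} \approx 0.28428$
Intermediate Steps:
$X = 28$ ($X = 14 - -14 = 14 + 14 = 28$)
$a{\left(U \right)} = 28$
$p{\left(c,y \right)} = -4 + 28 c$ ($p{\left(c,y \right)} = 28 c - 4 = -4 + 28 c$)
$\frac{p{\left(-2,-3 \right)} \left(-24 - 21\right) - 1537}{4240 - 149} = \frac{\left(-4 + 28 \left(-2\right)\right) \left(-24 - 21\right) - 1537}{4240 - 149} = \frac{\left(-4 - 56\right) \left(-45\right) - 1537}{4091} = \left(\left(-60\right) \left(-45\right) - 1537\right) \frac{1}{4091} = \left(2700 - 1537\right) \frac{1}{4091} = 1163 \cdot \frac{1}{4091} = \frac{1163}{4091}$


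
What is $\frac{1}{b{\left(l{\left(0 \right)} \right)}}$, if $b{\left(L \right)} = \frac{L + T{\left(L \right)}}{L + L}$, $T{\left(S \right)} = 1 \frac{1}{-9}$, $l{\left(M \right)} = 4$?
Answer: $\frac{72}{35} \approx 2.0571$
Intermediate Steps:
$T{\left(S \right)} = - \frac{1}{9}$ ($T{\left(S \right)} = 1 \left(- \frac{1}{9}\right) = - \frac{1}{9}$)
$b{\left(L \right)} = \frac{- \frac{1}{9} + L}{2 L}$ ($b{\left(L \right)} = \frac{L - \frac{1}{9}}{L + L} = \frac{- \frac{1}{9} + L}{2 L}$)
$\frac{1}{b{\left(l{\left(0 \right)} \right)}} = \frac{1}{\frac{1}{18} \cdot \frac{1}{4} \left(-1 + 9 \cdot 4\right)} = \frac{1}{\frac{1}{18} \cdot \frac{1}{4} \left(-1 + 36\right)} = \frac{1}{\frac{1}{18} \cdot \frac{1}{4} \cdot 35} = \frac{1}{\frac{35}{72}} = \frac{72}{35}$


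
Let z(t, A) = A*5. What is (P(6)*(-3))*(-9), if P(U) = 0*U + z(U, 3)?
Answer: 405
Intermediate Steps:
z(t, A) = 5*A
P(U) = 15 (P(U) = 0*U + 5*3 = 0 + 15 = 15)
(P(6)*(-3))*(-9) = (15*(-3))*(-9) = -45*(-9) = 405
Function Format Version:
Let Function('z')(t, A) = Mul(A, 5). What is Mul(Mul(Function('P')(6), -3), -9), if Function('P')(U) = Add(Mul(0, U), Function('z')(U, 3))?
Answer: 405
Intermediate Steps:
Function('z')(t, A) = Mul(5, A)
Function('P')(U) = 15 (Function('P')(U) = Add(Mul(0, U), Mul(5, 3)) = Add(0, 15) = 15)
Mul(Mul(Function('P')(6), -3), -9) = Mul(Mul(15, -3), -9) = Mul(-45, -9) = 405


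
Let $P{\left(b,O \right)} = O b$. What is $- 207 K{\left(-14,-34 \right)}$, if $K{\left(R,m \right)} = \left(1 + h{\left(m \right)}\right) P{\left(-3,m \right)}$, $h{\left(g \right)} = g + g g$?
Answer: $-23711022$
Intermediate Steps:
$h{\left(g \right)} = g + g^{2}$
$K{\left(R,m \right)} = - 3 m \left(1 + m \left(1 + m\right)\right)$ ($K{\left(R,m \right)} = \left(1 + m \left(1 + m\right)\right) m \left(-3\right) = \left(1 + m \left(1 + m\right)\right) \left(- 3 m\right) = - 3 m \left(1 + m \left(1 + m\right)\right)$)
$- 207 K{\left(-14,-34 \right)} = - 207 \left(\left(-3\right) \left(-34\right) \left(1 - 34 \left(1 - 34\right)\right)\right) = - 207 \left(\left(-3\right) \left(-34\right) \left(1 - -1122\right)\right) = - 207 \left(\left(-3\right) \left(-34\right) \left(1 + 1122\right)\right) = - 207 \left(\left(-3\right) \left(-34\right) 1123\right) = \left(-207\right) 114546 = -23711022$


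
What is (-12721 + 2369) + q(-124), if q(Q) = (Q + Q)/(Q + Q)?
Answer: -10351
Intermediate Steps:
q(Q) = 1 (q(Q) = (2*Q)/((2*Q)) = (2*Q)*(1/(2*Q)) = 1)
(-12721 + 2369) + q(-124) = (-12721 + 2369) + 1 = -10352 + 1 = -10351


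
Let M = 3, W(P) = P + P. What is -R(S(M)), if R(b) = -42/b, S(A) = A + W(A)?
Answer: 14/3 ≈ 4.6667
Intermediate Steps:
W(P) = 2*P
S(A) = 3*A (S(A) = A + 2*A = 3*A)
-R(S(M)) = -(-42)/(3*3) = -(-42)/9 = -1*(-14/3) = 14/3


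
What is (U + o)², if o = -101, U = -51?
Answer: 23104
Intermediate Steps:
(U + o)² = (-51 - 101)² = (-152)² = 23104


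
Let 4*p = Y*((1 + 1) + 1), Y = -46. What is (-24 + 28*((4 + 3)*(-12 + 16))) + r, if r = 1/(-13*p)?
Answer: 681722/897 ≈ 760.00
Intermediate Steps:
p = -69/2 (p = (-46*((1 + 1) + 1))/4 = (-46*(2 + 1))/4 = (-46*3)/4 = (¼)*(-138) = -69/2 ≈ -34.500)
r = 2/897 (r = 1/(-13*(-69/2)) = 1/(897/2) = 2/897 ≈ 0.0022297)
(-24 + 28*((4 + 3)*(-12 + 16))) + r = (-24 + 28*((4 + 3)*(-12 + 16))) + 2/897 = (-24 + 28*(7*4)) + 2/897 = (-24 + 28*28) + 2/897 = (-24 + 784) + 2/897 = 760 + 2/897 = 681722/897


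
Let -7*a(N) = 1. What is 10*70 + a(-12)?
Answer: 4899/7 ≈ 699.86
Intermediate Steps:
a(N) = -⅐ (a(N) = -⅐*1 = -⅐)
10*70 + a(-12) = 10*70 - ⅐ = 700 - ⅐ = 4899/7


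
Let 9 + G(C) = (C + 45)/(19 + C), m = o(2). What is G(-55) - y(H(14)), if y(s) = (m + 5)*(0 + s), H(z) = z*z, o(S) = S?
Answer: -24853/18 ≈ -1380.7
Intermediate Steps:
m = 2
G(C) = -9 + (45 + C)/(19 + C) (G(C) = -9 + (C + 45)/(19 + C) = -9 + (45 + C)/(19 + C))
H(z) = z**2
y(s) = 7*s (y(s) = (2 + 5)*(0 + s) = 7*s)
G(-55) - y(H(14)) = 2*(-63 - 4*(-55))/(19 - 55) - 7*14**2 = 2*(-63 + 220)/(-36) - 7*196 = 2*(-1/36)*157 - 1*1372 = -157/18 - 1372 = -24853/18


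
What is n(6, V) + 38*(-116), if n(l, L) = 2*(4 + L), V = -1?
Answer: -4402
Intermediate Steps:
n(l, L) = 8 + 2*L
n(6, V) + 38*(-116) = (8 + 2*(-1)) + 38*(-116) = (8 - 2) - 4408 = 6 - 4408 = -4402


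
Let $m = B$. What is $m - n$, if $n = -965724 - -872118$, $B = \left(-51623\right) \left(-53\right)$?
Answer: $2829625$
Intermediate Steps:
$B = 2736019$
$m = 2736019$
$n = -93606$ ($n = -965724 + 872118 = -93606$)
$m - n = 2736019 - -93606 = 2736019 + 93606 = 2829625$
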